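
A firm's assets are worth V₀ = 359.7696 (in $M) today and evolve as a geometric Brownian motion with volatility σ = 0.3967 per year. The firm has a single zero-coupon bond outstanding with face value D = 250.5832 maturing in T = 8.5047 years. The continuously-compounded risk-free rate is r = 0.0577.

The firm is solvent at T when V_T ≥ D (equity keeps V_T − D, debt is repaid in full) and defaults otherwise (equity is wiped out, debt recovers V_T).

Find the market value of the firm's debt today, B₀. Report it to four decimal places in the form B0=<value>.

B0=120.2477

d₁ = [ln(V₀/D) + (r + σ²/2)T] / (σ√T)
   = [ln(359.7696/250.5832) + (0.0577 + 0.5·0.3967²)·8.5047] / (0.3967·√8.5047)
   = [0.361673 + 1.159917] / 1.156889 = 1.315243
d₂ = d₁ − σ√T = 1.315243 − 1.156889 = 0.158354
N(d₁) = 0.905786,  N(d₂) = 0.562911,  e^(−rT) = 0.612185
E₀ = V₀·N(d₁) − D·e^(−rT)·N(d₂)
   = 359.7696·0.905786 − 250.5832·0.612185·0.562911 = 239.521859
B₀ = V₀ − E₀ = 359.7696 − 239.521859 = 120.247741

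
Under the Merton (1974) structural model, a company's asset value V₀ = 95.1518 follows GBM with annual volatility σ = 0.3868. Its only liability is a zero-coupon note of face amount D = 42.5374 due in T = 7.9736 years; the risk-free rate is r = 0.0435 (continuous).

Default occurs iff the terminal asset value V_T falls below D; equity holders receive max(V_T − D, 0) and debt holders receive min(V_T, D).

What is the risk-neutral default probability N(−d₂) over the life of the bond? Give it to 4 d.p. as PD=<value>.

d₁ = [ln(V₀/D) + (r + σ²/2)T] / (σ√T)
   = [ln(95.1518/42.5374) + (0.0435 + 0.5·0.3868²)·7.9736] / (0.3868·√7.9736)
   = [0.805090 + 0.943334] / 1.092229 = 1.600785
d₂ = d₁ − σ√T = 1.600785 − 1.092229 = 0.508556
risk-neutral PD = N(−d₂) = N(-0.508556) = 0.305532

PD=0.3055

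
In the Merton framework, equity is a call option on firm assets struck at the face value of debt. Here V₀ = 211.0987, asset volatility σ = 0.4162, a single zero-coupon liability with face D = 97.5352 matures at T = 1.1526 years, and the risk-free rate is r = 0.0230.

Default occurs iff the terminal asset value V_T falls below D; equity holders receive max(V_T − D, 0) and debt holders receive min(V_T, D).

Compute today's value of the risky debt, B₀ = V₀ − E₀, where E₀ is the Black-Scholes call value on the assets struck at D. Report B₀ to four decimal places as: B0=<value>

d₁ = [ln(V₀/D) + (r + σ²/2)T] / (σ√T)
   = [ln(211.0987/97.5352) + (0.0230 + 0.5·0.4162²)·1.1526] / (0.4162·√1.1526)
   = [0.772112 + 0.126338] / 0.446829 = 2.010725
d₂ = d₁ − σ√T = 2.010725 − 0.446829 = 1.563896
N(d₁) = 0.977823,  N(d₂) = 0.941079,  e^(−rT) = 0.973839
E₀ = V₀·N(d₁) − D·e^(−rT)·N(d₂)
   = 211.0987·0.977823 − 97.5352·0.973839·0.941079 = 117.030102
B₀ = V₀ − E₀ = 211.0987 − 117.030102 = 94.068598

B0=94.0686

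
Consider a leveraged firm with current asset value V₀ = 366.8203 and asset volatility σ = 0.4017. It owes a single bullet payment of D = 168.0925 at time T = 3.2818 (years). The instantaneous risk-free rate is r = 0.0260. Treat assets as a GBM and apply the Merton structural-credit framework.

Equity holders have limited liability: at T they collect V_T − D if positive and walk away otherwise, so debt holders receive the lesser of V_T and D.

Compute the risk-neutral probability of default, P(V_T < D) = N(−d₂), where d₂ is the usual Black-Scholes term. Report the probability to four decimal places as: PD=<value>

PD=0.2045

d₁ = [ln(V₀/D) + (r + σ²/2)T] / (σ√T)
   = [ln(366.8203/168.0925) + (0.0260 + 0.5·0.4017²)·3.2818] / (0.4017·√3.2818)
   = [0.780358 + 0.350107] / 0.727709 = 1.553457
d₂ = d₁ − σ√T = 1.553457 − 0.727709 = 0.825748
risk-neutral PD = N(−d₂) = N(-0.825748) = 0.204474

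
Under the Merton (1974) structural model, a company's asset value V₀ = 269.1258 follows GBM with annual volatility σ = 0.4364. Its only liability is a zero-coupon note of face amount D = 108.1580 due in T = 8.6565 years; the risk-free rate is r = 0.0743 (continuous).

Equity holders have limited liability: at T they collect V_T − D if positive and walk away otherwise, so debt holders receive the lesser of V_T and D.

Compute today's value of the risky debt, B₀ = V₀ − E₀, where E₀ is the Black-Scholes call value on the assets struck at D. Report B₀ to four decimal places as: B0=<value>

d₁ = [ln(V₀/D) + (r + σ²/2)T] / (σ√T)
   = [ln(269.1258/108.1580) + (0.0743 + 0.5·0.4364²)·8.6565] / (0.4364·√8.6565)
   = [0.911586 + 1.467471] / 1.283973 = 1.852887
d₂ = d₁ − σ√T = 1.852887 − 1.283973 = 0.568914
N(d₁) = 0.968051,  N(d₂) = 0.715293,  e^(−rT) = 0.525619
E₀ = V₀·N(d₁) − D·e^(−rT)·N(d₂)
   = 269.1258·0.968051 − 108.1580·0.525619·0.715293 = 219.863076
B₀ = V₀ − E₀ = 269.1258 − 219.863076 = 49.262724

B0=49.2627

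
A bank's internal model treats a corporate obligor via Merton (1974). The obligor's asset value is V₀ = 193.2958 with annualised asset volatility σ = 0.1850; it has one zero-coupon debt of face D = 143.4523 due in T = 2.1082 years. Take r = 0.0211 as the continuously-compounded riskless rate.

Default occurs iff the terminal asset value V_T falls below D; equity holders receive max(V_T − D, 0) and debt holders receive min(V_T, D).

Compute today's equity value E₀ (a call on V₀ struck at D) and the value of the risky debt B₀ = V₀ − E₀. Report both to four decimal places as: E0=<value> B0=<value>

E0=58.1681 B0=135.1277

d₁ = [ln(V₀/D) + (r + σ²/2)T] / (σ√T)
   = [ln(193.2958/143.4523) + (0.0211 + 0.5·0.1850²)·2.1082] / (0.1850·√2.1082)
   = [0.298219 + 0.080560] / 0.268613 = 1.410126
d₂ = d₁ − σ√T = 1.410126 − 0.268613 = 1.141513
N(d₁) = 0.920749,  N(d₂) = 0.873172,  e^(−rT) = 0.956492
E₀ = V₀·N(d₁) − D·e^(−rT)·N(d₂)
   = 193.2958·0.920749 − 143.4523·0.956492·0.873172 = 58.168150
B₀ = V₀ − E₀ = 193.2958 − 58.168150 = 135.127650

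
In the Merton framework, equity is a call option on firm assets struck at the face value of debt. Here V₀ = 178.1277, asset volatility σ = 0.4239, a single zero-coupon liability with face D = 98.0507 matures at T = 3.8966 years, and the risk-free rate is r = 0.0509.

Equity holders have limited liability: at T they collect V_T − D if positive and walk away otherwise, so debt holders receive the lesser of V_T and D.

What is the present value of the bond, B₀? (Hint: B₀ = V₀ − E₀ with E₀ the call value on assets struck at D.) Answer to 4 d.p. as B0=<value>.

B0=71.7358

d₁ = [ln(V₀/D) + (r + σ²/2)T] / (σ√T)
   = [ln(178.1277/98.0507) + (0.0509 + 0.5·0.4239²)·3.8966] / (0.4239·√3.8966)
   = [0.597016 + 0.548429] / 0.836770 = 1.368888
d₂ = d₁ − σ√T = 1.368888 − 0.836770 = 0.532118
N(d₁) = 0.914483,  N(d₂) = 0.702678,  e^(−rT) = 0.820093
E₀ = V₀·N(d₁) − D·e^(−rT)·N(d₂)
   = 178.1277·0.914483 − 98.0507·0.820093·0.702678 = 106.391893
B₀ = V₀ − E₀ = 178.1277 − 106.391893 = 71.735807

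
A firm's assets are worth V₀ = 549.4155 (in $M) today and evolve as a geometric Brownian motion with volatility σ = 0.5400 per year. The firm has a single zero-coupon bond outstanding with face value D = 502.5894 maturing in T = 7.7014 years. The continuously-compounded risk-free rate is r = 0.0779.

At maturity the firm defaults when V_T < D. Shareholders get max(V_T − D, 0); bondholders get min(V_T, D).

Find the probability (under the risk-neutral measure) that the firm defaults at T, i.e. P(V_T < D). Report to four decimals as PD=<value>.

PD=0.6139

d₁ = [ln(V₀/D) + (r + σ²/2)T] / (σ√T)
   = [ln(549.4155/502.5894) + (0.0779 + 0.5·0.5400²)·7.7014] / (0.5400·√7.7014)
   = [0.089081 + 1.722803] / 1.498575 = 1.209071
d₂ = d₁ − σ√T = 1.209071 − 1.498575 = -0.289504
risk-neutral PD = N(−d₂) = N(0.289504) = 0.613902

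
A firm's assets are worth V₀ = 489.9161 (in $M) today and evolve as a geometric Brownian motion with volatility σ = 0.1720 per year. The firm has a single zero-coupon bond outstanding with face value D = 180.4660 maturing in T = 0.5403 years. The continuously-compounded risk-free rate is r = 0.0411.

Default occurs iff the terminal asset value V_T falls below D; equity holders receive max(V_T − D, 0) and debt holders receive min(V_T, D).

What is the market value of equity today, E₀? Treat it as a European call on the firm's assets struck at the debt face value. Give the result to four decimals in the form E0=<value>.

d₁ = [ln(V₀/D) + (r + σ²/2)T] / (σ√T)
   = [ln(489.9161/180.4660) + (0.0411 + 0.5·0.1720²)·0.5403] / (0.1720·√0.5403)
   = [0.998692 + 0.030198] / 0.126429 = 8.138102
d₂ = d₁ − σ√T = 8.138102 − 0.126429 = 8.011673
N(d₁) = 1.000000,  N(d₂) = 1.000000,  e^(−rT) = 0.978038
E₀ = V₀·N(d₁) − D·e^(−rT)·N(d₂)
   = 489.9161·1.000000 − 180.4660·0.978038·1.000000 = 313.413419

E0=313.4134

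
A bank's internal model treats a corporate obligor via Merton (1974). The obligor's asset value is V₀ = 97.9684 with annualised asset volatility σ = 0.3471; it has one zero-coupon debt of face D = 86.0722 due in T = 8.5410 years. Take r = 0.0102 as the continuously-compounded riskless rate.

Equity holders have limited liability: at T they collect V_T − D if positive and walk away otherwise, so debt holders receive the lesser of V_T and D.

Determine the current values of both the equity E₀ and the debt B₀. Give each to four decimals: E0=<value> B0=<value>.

d₁ = [ln(V₀/D) + (r + σ²/2)T] / (σ√T)
   = [ln(97.9684/86.0722) + (0.0102 + 0.5·0.3471²)·8.5410] / (0.3471·√8.5410)
   = [0.129458 + 0.601621] / 1.014399 = 0.720702
d₂ = d₁ − σ√T = 0.720702 − 1.014399 = -0.293697
N(d₁) = 0.764454,  N(d₂) = 0.384495,  e^(−rT) = 0.916569
E₀ = V₀·N(d₁) − D·e^(−rT)·N(d₂)
   = 97.9684·0.764454 − 86.0722·0.916569·0.384495 = 44.559096
B₀ = V₀ − E₀ = 97.9684 − 44.559096 = 53.409304

E0=44.5591 B0=53.4093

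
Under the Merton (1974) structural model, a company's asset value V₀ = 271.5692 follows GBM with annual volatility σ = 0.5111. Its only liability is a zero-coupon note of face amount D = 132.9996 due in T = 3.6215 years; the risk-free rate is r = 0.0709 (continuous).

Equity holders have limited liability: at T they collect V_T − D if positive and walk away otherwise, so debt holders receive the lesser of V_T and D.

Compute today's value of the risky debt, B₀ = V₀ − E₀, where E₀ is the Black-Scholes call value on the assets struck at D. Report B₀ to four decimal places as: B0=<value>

B0=90.2618

d₁ = [ln(V₀/D) + (r + σ²/2)T] / (σ√T)
   = [ln(271.5692/132.9996) + (0.0709 + 0.5·0.5111²)·3.6215] / (0.5111·√3.6215)
   = [0.713871 + 0.729774] / 0.972636 = 1.484261
d₂ = d₁ − σ√T = 1.484261 − 0.972636 = 0.511626
N(d₁) = 0.931130,  N(d₂) = 0.695543,  e^(−rT) = 0.773550
E₀ = V₀·N(d₁) − D·e^(−rT)·N(d₂)
   = 271.5692·0.931130 − 132.9996·0.773550·0.695543 = 181.307439
B₀ = V₀ − E₀ = 271.5692 − 181.307439 = 90.261761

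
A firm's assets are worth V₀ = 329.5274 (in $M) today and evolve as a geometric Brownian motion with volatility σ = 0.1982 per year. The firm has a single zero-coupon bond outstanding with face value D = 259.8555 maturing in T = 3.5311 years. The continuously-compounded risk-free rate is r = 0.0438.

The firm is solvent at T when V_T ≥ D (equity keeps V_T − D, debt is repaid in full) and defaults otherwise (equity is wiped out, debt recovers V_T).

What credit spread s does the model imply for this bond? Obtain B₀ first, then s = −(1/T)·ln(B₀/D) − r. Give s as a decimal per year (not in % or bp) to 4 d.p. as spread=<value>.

d₁ = [ln(V₀/D) + (r + σ²/2)T] / (σ√T)
   = [ln(329.5274/259.8555) + (0.0438 + 0.5·0.1982²)·3.5311] / (0.1982·√3.5311)
   = [0.237534 + 0.224019] / 0.372442 = 1.239260
d₂ = d₁ − σ√T = 1.239260 − 0.372442 = 0.866818
N(d₁) = 0.892375,  N(d₂) = 0.806979,  e^(−rT) = 0.856705
E₀ = V₀·N(d₁) − D·e^(−rT)·N(d₂)
   = 329.5274·0.892375 − 259.8555·0.856705·0.806979 = 114.412942
B₀ = V₀ − E₀ = 329.5274 − 114.412942 = 215.114458
spread = −(1/T)·ln(B₀/D) − r = −(1/3.5311)·ln(215.114458/259.8555) − 0.0438 = 0.00971178

spread=0.0097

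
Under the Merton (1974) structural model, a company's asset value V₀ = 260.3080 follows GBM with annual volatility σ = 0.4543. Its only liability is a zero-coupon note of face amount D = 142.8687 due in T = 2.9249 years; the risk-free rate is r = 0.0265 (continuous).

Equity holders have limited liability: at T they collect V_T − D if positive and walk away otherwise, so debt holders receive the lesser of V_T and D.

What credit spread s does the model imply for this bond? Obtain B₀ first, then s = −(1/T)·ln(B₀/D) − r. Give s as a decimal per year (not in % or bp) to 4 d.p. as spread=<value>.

d₁ = [ln(V₀/D) + (r + σ²/2)T] / (σ√T)
   = [ln(260.3080/142.8687) + (0.0265 + 0.5·0.4543²)·2.9249] / (0.4543·√2.9249)
   = [0.599940 + 0.379343] / 0.776959 = 1.260404
d₂ = d₁ − σ√T = 1.260404 − 0.776959 = 0.483444
N(d₁) = 0.896238,  N(d₂) = 0.685610,  e^(−rT) = 0.925418
E₀ = V₀·N(d₁) − D·e^(−rT)·N(d₂)
   = 260.3080·0.896238 − 142.8687·0.925418·0.685610 = 142.651236
B₀ = V₀ − E₀ = 260.3080 − 142.651236 = 117.656764
spread = −(1/T)·ln(B₀/D) − r = −(1/2.9249)·ln(117.656764/142.8687) − 0.0265 = 0.03987985

spread=0.0399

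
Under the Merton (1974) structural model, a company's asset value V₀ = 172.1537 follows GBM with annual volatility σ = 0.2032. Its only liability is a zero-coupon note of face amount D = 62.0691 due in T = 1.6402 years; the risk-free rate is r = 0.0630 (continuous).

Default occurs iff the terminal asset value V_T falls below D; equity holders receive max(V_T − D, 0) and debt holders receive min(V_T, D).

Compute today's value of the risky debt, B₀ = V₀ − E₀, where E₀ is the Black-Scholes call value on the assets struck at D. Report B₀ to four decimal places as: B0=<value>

d₁ = [ln(V₀/D) + (r + σ²/2)T] / (σ√T)
   = [ln(172.1537/62.0691) + (0.0630 + 0.5·0.2032²)·1.6402] / (0.2032·√1.6402)
   = [1.020139 + 0.137195] / 0.260239 = 4.447200
d₂ = d₁ − σ√T = 4.447200 − 0.260239 = 4.186961
N(d₁) = 0.999996,  N(d₂) = 0.999986,  e^(−rT) = 0.901827
E₀ = V₀·N(d₁) − D·e^(−rT)·N(d₂)
   = 172.1537·0.999996 − 62.0691·0.901827·0.999986 = 116.178154
B₀ = V₀ − E₀ = 172.1537 − 116.178154 = 55.975546

B0=55.9755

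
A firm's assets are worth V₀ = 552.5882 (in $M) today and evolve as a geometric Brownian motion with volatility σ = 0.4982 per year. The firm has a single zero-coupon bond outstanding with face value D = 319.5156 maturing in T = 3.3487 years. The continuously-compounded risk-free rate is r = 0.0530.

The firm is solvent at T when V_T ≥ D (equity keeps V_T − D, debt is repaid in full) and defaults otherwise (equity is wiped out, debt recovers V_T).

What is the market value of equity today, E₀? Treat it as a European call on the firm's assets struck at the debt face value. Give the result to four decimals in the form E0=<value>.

E0=324.9952

d₁ = [ln(V₀/D) + (r + σ²/2)T] / (σ√T)
   = [ln(552.5882/319.5156) + (0.0530 + 0.5·0.4982²)·3.3487] / (0.4982·√3.3487)
   = [0.547807 + 0.593060] / 0.911679 = 1.251392
d₂ = d₁ − σ√T = 1.251392 − 0.911679 = 0.339713
N(d₁) = 0.894604,  N(d₂) = 0.632964,  e^(−rT) = 0.837377
E₀ = V₀·N(d₁) − D·e^(−rT)·N(d₂)
   = 552.5882·0.894604 − 319.5156·0.837377·0.632964 = 324.995164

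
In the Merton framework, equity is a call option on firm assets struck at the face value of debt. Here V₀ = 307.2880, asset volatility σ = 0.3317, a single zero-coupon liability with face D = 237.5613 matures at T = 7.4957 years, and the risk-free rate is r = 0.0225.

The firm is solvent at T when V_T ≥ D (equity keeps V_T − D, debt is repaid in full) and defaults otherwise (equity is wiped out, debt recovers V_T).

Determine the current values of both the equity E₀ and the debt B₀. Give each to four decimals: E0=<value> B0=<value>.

d₁ = [ln(V₀/D) + (r + σ²/2)T] / (σ√T)
   = [ln(307.2880/237.5613) + (0.0225 + 0.5·0.3317²)·7.4957] / (0.3317·√7.4957)
   = [0.257360 + 0.581010] / 0.908137 = 0.923175
d₂ = d₁ − σ√T = 0.923175 − 0.908137 = 0.015038
N(d₁) = 0.822042,  N(d₂) = 0.505999,  e^(−rT) = 0.844802
E₀ = V₀·N(d₁) − D·e^(−rT)·N(d₂)
   = 307.2880·0.822042 − 237.5613·0.844802·0.505999 = 151.053602
B₀ = V₀ − E₀ = 307.2880 − 151.053602 = 156.234398

E0=151.0536 B0=156.2344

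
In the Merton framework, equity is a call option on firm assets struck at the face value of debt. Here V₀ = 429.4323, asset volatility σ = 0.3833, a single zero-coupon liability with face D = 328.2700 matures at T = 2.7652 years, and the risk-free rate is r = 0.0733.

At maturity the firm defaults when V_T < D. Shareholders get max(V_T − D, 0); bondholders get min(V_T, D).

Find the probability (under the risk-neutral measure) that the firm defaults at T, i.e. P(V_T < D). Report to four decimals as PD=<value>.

PD=0.3370

d₁ = [ln(V₀/D) + (r + σ²/2)T] / (σ√T)
   = [ln(429.4323/328.2700) + (0.0733 + 0.5·0.3833²)·2.7652] / (0.3833·√2.7652)
   = [0.268628 + 0.405819] / 0.637385 = 1.058146
d₂ = d₁ − σ√T = 1.058146 − 0.637385 = 0.420761
risk-neutral PD = N(−d₂) = N(-0.420761) = 0.336965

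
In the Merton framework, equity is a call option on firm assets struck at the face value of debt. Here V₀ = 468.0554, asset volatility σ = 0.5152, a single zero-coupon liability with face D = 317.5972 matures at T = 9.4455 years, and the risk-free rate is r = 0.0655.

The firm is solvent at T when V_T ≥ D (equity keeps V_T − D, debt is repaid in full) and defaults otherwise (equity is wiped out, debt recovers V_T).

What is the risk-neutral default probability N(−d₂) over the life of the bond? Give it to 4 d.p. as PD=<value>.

d₁ = [ln(V₀/D) + (r + σ²/2)T] / (σ√T)
   = [ln(468.0554/317.5972) + (0.0655 + 0.5·0.5152²)·9.4455] / (0.5152·√9.4455)
   = [0.387803 + 1.872245] / 1.583392 = 1.427346
d₂ = d₁ − σ√T = 1.427346 − 1.583392 = -0.156046
risk-neutral PD = N(−d₂) = N(0.156046) = 0.562001

PD=0.5620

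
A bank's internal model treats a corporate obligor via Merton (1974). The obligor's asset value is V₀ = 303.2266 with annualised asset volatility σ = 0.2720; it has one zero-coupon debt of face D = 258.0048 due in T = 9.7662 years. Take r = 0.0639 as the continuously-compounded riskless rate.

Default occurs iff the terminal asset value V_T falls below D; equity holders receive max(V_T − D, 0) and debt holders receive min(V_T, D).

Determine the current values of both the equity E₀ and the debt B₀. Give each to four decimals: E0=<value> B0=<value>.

d₁ = [ln(V₀/D) + (r + σ²/2)T] / (σ√T)
   = [ln(303.2266/258.0048) + (0.0639 + 0.5·0.2720²)·9.7662] / (0.2720·√9.7662)
   = [0.161502 + 0.985331] / 0.850025 = 1.349176
d₂ = d₁ − σ√T = 1.349176 − 0.850025 = 0.499151
N(d₁) = 0.911360,  N(d₂) = 0.691164,  e^(−rT) = 0.535765
E₀ = V₀·N(d₁) − D·e^(−rT)·N(d₂)
   = 303.2266·0.911360 − 258.0048·0.535765·0.691164 = 180.809090
B₀ = V₀ − E₀ = 303.2266 − 180.809090 = 122.417510

E0=180.8091 B0=122.4175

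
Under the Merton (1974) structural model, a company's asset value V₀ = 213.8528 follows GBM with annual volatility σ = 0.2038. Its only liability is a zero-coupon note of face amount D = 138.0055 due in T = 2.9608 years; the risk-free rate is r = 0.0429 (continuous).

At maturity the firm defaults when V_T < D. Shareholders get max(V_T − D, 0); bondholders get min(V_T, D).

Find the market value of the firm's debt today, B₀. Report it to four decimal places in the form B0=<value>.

B0=120.2786

d₁ = [ln(V₀/D) + (r + σ²/2)T] / (σ√T)
   = [ln(213.8528/138.0055) + (0.0429 + 0.5·0.2038²)·2.9608] / (0.2038·√2.9608)
   = [0.437994 + 0.188506] / 0.350678 = 1.786539
d₂ = d₁ − σ√T = 1.786539 − 0.350678 = 1.435861
N(d₁) = 0.962994,  N(d₂) = 0.924479,  e^(−rT) = 0.880718
E₀ = V₀·N(d₁) − D·e^(−rT)·N(d₂)
   = 213.8528·0.962994 − 138.0055·0.880718·0.924479 = 93.574207
B₀ = V₀ − E₀ = 213.8528 − 93.574207 = 120.278593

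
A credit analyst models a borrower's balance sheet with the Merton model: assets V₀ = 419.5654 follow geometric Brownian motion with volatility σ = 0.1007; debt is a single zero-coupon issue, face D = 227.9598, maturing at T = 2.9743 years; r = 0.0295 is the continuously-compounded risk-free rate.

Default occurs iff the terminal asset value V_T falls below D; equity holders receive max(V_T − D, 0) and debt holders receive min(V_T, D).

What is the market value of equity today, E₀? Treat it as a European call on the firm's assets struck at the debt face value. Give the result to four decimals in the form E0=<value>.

d₁ = [ln(V₀/D) + (r + σ²/2)T] / (σ√T)
   = [ln(419.5654/227.9598) + (0.0295 + 0.5·0.1007²)·2.9743] / (0.1007·√2.9743)
   = [0.610050 + 0.102822] / 0.173669 = 4.104781
d₂ = d₁ − σ√T = 4.104781 − 0.173669 = 3.931112
N(d₁) = 0.999980,  N(d₂) = 0.999958,  e^(−rT) = 0.915997
E₀ = V₀·N(d₁) − D·e^(−rT)·N(d₂)
   = 419.5654·0.999980 − 227.9598·0.915997·0.999958 = 210.755174

E0=210.7552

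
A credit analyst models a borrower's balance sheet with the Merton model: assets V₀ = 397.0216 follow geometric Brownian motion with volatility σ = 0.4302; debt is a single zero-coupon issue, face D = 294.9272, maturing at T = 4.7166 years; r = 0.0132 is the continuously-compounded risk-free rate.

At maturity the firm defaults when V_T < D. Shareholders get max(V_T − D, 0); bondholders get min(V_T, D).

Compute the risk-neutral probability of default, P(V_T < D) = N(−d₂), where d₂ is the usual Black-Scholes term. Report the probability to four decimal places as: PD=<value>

d₁ = [ln(V₀/D) + (r + σ²/2)T] / (σ√T)
   = [ln(397.0216/294.9272) + (0.0132 + 0.5·0.4302²)·4.7166] / (0.4302·√4.7166)
   = [0.297262 + 0.498715] / 0.934297 = 0.851953
d₂ = d₁ − σ√T = 0.851953 − 0.934297 = -0.082344
risk-neutral PD = N(−d₂) = N(0.082344) = 0.532814

PD=0.5328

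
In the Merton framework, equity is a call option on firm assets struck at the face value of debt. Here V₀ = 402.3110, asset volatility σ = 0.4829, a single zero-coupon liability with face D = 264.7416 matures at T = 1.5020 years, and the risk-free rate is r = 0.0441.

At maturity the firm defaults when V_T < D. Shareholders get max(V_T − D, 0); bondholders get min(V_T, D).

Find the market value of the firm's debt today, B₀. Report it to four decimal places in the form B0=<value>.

d₁ = [ln(V₀/D) + (r + σ²/2)T] / (σ√T)
   = [ln(402.3110/264.7416) + (0.0441 + 0.5·0.4829²)·1.5020] / (0.4829·√1.5020)
   = [0.418471 + 0.241366] / 0.591823 = 1.114922
d₂ = d₁ − σ√T = 1.114922 − 0.591823 = 0.523098
N(d₁) = 0.867558,  N(d₂) = 0.699547,  e^(−rT) = 0.935908
E₀ = V₀·N(d₁) − D·e^(−rT)·N(d₂)
   = 402.3110·0.867558 − 264.7416·0.935908·0.699547 = 175.698729
B₀ = V₀ − E₀ = 402.3110 − 175.698729 = 226.612271

B0=226.6123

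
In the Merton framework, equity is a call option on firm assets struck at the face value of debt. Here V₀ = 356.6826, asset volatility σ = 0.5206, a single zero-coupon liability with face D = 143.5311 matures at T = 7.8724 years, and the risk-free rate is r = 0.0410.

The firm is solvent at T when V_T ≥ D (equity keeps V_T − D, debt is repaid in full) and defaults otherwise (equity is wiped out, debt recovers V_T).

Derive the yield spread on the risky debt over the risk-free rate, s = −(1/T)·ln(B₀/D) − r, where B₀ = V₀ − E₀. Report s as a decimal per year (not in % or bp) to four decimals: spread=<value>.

d₁ = [ln(V₀/D) + (r + σ²/2)T] / (σ√T)
   = [ln(356.6826/143.5311) + (0.0410 + 0.5·0.5206²)·7.8724] / (0.5206·√7.8724)
   = [0.910295 + 1.389574] / 1.460689 = 1.574510
d₂ = d₁ − σ√T = 1.574510 − 1.460689 = 0.113821
N(d₁) = 0.942315,  N(d₂) = 0.545310,  e^(−rT) = 0.724142
E₀ = V₀·N(d₁) − D·e^(−rT)·N(d₂)
   = 356.6826·0.942315 − 143.5311·0.724142·0.545310 = 279.429624
B₀ = V₀ − E₀ = 356.6826 − 279.429624 = 77.252976
spread = −(1/T)·ln(B₀/D) − r = −(1/7.8724)·ln(77.252976/143.5311) − 0.0410 = 0.03768837

spread=0.0377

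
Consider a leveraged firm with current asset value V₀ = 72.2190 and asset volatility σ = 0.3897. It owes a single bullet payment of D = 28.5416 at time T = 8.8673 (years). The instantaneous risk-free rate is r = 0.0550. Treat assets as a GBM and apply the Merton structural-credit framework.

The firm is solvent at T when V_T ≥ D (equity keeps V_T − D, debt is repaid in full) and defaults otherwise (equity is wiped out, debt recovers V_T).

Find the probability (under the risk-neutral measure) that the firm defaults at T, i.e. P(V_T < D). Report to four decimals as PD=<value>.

d₁ = [ln(V₀/D) + (r + σ²/2)T] / (σ√T)
   = [ln(72.2190/28.5416) + (0.0550 + 0.5·0.3897²)·8.8673] / (0.3897·√8.8673)
   = [0.928340 + 1.161023] / 1.160449 = 1.800478
d₂ = d₁ − σ√T = 1.800478 − 1.160449 = 0.640029
risk-neutral PD = N(−d₂) = N(-0.640029) = 0.261077

PD=0.2611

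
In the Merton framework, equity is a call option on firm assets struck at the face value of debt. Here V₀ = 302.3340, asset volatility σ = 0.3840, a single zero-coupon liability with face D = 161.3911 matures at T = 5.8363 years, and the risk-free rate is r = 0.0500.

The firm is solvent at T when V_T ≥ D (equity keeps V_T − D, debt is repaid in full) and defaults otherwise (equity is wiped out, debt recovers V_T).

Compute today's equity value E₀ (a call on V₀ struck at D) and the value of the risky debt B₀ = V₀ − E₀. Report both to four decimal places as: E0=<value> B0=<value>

E0=195.8106 B0=106.5234

d₁ = [ln(V₀/D) + (r + σ²/2)T] / (σ√T)
   = [ln(302.3340/161.3911) + (0.0500 + 0.5·0.3840²)·5.8363] / (0.3840·√5.8363)
   = [0.627702 + 0.722114] / 0.927684 = 1.455038
d₂ = d₁ − σ√T = 1.455038 − 0.927684 = 0.527354
N(d₁) = 0.927171,  N(d₂) = 0.701026,  e^(−rT) = 0.746907
E₀ = V₀·N(d₁) − D·e^(−rT)·N(d₂)
   = 302.3340·0.927171 − 161.3911·0.746907·0.701026 = 195.810644
B₀ = V₀ − E₀ = 302.3340 − 195.810644 = 106.523356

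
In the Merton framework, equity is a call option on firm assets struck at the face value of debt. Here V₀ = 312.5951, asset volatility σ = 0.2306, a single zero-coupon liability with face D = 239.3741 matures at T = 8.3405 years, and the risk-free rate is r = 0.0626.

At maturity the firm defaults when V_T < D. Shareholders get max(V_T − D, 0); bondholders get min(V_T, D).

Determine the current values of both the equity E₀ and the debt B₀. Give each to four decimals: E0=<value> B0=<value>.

E0=178.4088 B0=134.1863

d₁ = [ln(V₀/D) + (r + σ²/2)T] / (σ√T)
   = [ln(312.5951/239.3741) + (0.0626 + 0.5·0.2306²)·8.3405] / (0.2306·√8.3405)
   = [0.266881 + 0.743874] / 0.665971 = 1.517716
d₂ = d₁ − σ√T = 1.517716 − 0.665971 = 0.851745
N(d₁) = 0.935457,  N(d₂) = 0.802822,  e^(−rT) = 0.593264
E₀ = V₀·N(d₁) − D·e^(−rT)·N(d₂)
   = 312.5951·0.935457 − 239.3741·0.593264·0.802822 = 178.408807
B₀ = V₀ − E₀ = 312.5951 − 178.408807 = 134.186293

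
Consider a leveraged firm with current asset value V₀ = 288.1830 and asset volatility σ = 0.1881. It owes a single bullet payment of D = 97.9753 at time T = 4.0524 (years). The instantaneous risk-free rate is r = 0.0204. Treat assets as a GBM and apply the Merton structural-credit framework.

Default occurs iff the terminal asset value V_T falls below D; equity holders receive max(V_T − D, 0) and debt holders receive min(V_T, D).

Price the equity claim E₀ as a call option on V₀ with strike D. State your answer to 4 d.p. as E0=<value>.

d₁ = [ln(V₀/D) + (r + σ²/2)T] / (σ√T)
   = [ln(288.1830/97.9753) + (0.0204 + 0.5·0.1881²)·4.0524] / (0.1881·√4.0524)
   = [1.078880 + 0.154359] / 0.378656 = 3.256885
d₂ = d₁ − σ√T = 3.256885 − 0.378656 = 2.878229
N(d₁) = 0.999437,  N(d₂) = 0.998000,  e^(−rT) = 0.920656
E₀ = V₀·N(d₁) − D·e^(−rT)·N(d₂)
   = 288.1830·0.999437 − 97.9753·0.920656·0.998000 = 197.999522

E0=197.9995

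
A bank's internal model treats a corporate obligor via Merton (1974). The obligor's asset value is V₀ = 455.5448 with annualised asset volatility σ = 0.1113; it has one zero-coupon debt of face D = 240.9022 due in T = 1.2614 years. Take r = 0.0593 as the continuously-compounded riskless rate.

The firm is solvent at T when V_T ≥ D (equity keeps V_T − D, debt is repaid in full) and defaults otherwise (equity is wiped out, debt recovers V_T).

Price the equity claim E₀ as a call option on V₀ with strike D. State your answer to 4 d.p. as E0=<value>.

d₁ = [ln(V₀/D) + (r + σ²/2)T] / (σ√T)
   = [ln(455.5448/240.9022) + (0.0593 + 0.5·0.1113²)·1.2614] / (0.1113·√1.2614)
   = [0.637103 + 0.082614] / 0.125003 = 5.757582
d₂ = d₁ − σ√T = 5.757582 − 0.125003 = 5.632579
N(d₁) = 1.000000,  N(d₂) = 1.000000,  e^(−rT) = 0.927928
E₀ = V₀·N(d₁) − D·e^(−rT)·N(d₂)
   = 455.5448·1.000000 − 240.9022·0.927928·1.000000 = 232.004878

E0=232.0049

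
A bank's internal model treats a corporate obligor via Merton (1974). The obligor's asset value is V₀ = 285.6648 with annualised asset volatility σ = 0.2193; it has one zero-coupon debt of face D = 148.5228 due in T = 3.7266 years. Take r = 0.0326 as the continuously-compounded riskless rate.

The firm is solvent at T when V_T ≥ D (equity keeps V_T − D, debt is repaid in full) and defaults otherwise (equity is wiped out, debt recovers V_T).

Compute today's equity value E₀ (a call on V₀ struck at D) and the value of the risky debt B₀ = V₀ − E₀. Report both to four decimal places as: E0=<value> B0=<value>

d₁ = [ln(V₀/D) + (r + σ²/2)T] / (σ√T)
   = [ln(285.6648/148.5228) + (0.0326 + 0.5·0.2193²)·3.7266] / (0.2193·√3.7266)
   = [0.654081 + 0.211098] / 0.423346 = 2.043670
d₂ = d₁ − σ√T = 2.043670 − 0.423346 = 1.620324
N(d₁) = 0.979507,  N(d₂) = 0.947419,  e^(−rT) = 0.885602
E₀ = V₀·N(d₁) − D·e^(−rT)·N(d₂)
   = 285.6648·0.979507 − 148.5228·0.885602·0.947419 = 155.194629
B₀ = V₀ − E₀ = 285.6648 − 155.194629 = 130.470171

E0=155.1946 B0=130.4702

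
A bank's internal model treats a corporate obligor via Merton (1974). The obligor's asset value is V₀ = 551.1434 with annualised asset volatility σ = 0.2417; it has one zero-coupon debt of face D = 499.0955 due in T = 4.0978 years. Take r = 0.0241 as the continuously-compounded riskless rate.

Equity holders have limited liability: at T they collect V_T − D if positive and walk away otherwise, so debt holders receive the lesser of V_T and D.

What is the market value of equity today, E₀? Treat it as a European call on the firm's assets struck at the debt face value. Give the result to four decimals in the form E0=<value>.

E0=154.0838

d₁ = [ln(V₀/D) + (r + σ²/2)T] / (σ√T)
   = [ln(551.1434/499.0955) + (0.0241 + 0.5·0.2417²)·4.0978] / (0.2417·√4.0978)
   = [0.099198 + 0.218451] / 0.489274 = 0.649225
d₂ = d₁ − σ√T = 0.649225 − 0.489274 = 0.159951
N(d₁) = 0.741904,  N(d₂) = 0.563540,  e^(−rT) = 0.905963
E₀ = V₀·N(d₁) − D·e^(−rT)·N(d₂)
   = 551.1434·0.741904 − 499.0955·0.905963·0.563540 = 154.083772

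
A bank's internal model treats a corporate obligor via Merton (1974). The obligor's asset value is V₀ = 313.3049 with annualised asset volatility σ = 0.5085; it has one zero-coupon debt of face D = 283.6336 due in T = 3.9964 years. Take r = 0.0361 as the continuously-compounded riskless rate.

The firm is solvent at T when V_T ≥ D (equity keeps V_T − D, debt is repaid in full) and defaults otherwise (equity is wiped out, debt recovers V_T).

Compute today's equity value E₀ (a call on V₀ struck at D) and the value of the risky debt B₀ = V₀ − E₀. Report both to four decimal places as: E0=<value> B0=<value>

E0=145.3397 B0=167.9652

d₁ = [ln(V₀/D) + (r + σ²/2)T] / (σ√T)
   = [ln(313.3049/283.6336) + (0.0361 + 0.5·0.5085²)·3.9964] / (0.5085·√3.9964)
   = [0.099494 + 0.660949] / 1.016542 = 0.748068
d₂ = d₁ − σ√T = 0.748068 − 1.016542 = -0.268474
N(d₁) = 0.772790,  N(d₂) = 0.394167,  e^(−rT) = 0.865654
E₀ = V₀·N(d₁) − D·e^(−rT)·N(d₂)
   = 313.3049·0.772790 − 283.6336·0.865654·0.394167 = 145.339741
B₀ = V₀ − E₀ = 313.3049 − 145.339741 = 167.965159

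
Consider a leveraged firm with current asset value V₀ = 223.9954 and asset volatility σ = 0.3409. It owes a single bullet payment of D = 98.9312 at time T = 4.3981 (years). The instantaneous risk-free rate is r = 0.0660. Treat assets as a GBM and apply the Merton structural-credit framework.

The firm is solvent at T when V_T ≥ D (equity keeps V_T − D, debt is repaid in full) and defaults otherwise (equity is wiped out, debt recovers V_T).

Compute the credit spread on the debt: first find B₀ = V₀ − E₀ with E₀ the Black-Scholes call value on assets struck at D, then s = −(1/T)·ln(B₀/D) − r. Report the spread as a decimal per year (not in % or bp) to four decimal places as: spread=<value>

d₁ = [ln(V₀/D) + (r + σ²/2)T] / (σ√T)
   = [ln(223.9954/98.9312) + (0.0660 + 0.5·0.3409²)·4.3981] / (0.3409·√4.3981)
   = [0.817201 + 0.545832] / 0.714923 = 1.906544
d₂ = d₁ − σ√T = 1.906544 − 0.714923 = 1.191621
N(d₁) = 0.971710,  N(d₂) = 0.883295,  e^(−rT) = 0.748058
E₀ = V₀·N(d₁) − D·e^(−rT)·N(d₂)
   = 223.9954·0.971710 − 98.9312·0.748058·0.883295 = 152.289227
B₀ = V₀ − E₀ = 223.9954 − 152.289227 = 71.706173
spread = −(1/T)·ln(B₀/D) − r = −(1/4.3981)·ln(71.706173/98.9312) − 0.0660 = 0.00717883

spread=0.0072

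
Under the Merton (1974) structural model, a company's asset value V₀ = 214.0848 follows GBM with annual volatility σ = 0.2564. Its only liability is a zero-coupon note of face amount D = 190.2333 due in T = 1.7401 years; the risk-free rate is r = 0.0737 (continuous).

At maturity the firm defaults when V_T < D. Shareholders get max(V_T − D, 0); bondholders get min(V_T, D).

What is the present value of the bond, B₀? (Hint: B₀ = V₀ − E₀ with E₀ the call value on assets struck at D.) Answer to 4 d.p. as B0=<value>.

B0=158.6927

d₁ = [ln(V₀/D) + (r + σ²/2)T] / (σ√T)
   = [ln(214.0848/190.2333) + (0.0737 + 0.5·0.2564²)·1.7401] / (0.2564·√1.7401)
   = [0.118121 + 0.185443] / 0.338225 = 0.897523
d₂ = d₁ − σ√T = 0.897523 − 0.338225 = 0.559298
N(d₁) = 0.815280,  N(d₂) = 0.712021,  e^(−rT) = 0.879638
E₀ = V₀·N(d₁) − D·e^(−rT)·N(d₂)
   = 214.0848·0.815280 − 190.2333·0.879638·0.712021 = 55.392077
B₀ = V₀ − E₀ = 214.0848 − 55.392077 = 158.692723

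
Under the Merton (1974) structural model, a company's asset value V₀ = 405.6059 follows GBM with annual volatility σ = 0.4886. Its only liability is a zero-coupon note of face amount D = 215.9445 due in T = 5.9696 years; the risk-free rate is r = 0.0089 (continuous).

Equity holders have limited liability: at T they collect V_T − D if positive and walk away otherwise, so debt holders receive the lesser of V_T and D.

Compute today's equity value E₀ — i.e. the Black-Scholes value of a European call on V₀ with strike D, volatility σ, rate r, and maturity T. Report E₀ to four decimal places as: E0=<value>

d₁ = [ln(V₀/D) + (r + σ²/2)T] / (σ√T)
   = [ln(405.6059/215.9445) + (0.0089 + 0.5·0.4886²)·5.9696] / (0.4886·√5.9696)
   = [0.630361 + 0.765691] / 1.193785 = 1.169433
d₂ = d₁ − σ√T = 1.169433 − 1.193785 = -0.024352
N(d₁) = 0.878885,  N(d₂) = 0.490286,  e^(−rT) = 0.948257
E₀ = V₀·N(d₁) − D·e^(−rT)·N(d₂)
   = 405.6059·0.878885 − 215.9445·0.948257·0.490286 = 256.084782

E0=256.0848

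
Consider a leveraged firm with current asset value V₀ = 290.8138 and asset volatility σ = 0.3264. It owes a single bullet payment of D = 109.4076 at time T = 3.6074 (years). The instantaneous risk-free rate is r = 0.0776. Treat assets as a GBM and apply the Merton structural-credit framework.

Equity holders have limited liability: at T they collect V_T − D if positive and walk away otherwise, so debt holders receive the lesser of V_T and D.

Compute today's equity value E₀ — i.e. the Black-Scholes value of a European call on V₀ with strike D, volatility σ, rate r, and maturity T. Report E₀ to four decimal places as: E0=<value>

E0=208.8478

d₁ = [ln(V₀/D) + (r + σ²/2)T] / (σ√T)
   = [ln(290.8138/109.4076) + (0.0776 + 0.5·0.3264²)·3.6074] / (0.3264·√3.6074)
   = [0.977603 + 0.472095] / 0.619937 = 2.338461
d₂ = d₁ − σ√T = 2.338461 − 0.619937 = 1.718525
N(d₁) = 0.990318,  N(d₂) = 0.957150,  e^(−rT) = 0.755833
E₀ = V₀·N(d₁) − D·e^(−rT)·N(d₂)
   = 290.8138·0.990318 − 109.4076·0.755833·0.957150 = 208.847789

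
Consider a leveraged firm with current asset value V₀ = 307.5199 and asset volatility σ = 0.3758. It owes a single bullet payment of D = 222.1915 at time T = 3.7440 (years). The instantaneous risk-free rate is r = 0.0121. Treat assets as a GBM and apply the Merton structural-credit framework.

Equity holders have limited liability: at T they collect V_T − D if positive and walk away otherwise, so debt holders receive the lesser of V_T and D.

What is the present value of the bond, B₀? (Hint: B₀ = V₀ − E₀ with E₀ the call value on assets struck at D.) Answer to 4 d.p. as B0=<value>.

B0=177.3254

d₁ = [ln(V₀/D) + (r + σ²/2)T] / (σ√T)
   = [ln(307.5199/222.1915) + (0.0121 + 0.5·0.3758²)·3.7440] / (0.3758·√3.7440)
   = [0.325000 + 0.309677] / 0.727151 = 0.872827
d₂ = d₁ − σ√T = 0.872827 − 0.727151 = 0.145676
N(d₁) = 0.808621,  N(d₂) = 0.557911,  e^(−rT) = 0.955708
E₀ = V₀·N(d₁) − D·e^(−rT)·N(d₂)
   = 307.5199·0.808621 − 222.1915·0.955708·0.557911 = 130.194506
B₀ = V₀ − E₀ = 307.5199 − 130.194506 = 177.325394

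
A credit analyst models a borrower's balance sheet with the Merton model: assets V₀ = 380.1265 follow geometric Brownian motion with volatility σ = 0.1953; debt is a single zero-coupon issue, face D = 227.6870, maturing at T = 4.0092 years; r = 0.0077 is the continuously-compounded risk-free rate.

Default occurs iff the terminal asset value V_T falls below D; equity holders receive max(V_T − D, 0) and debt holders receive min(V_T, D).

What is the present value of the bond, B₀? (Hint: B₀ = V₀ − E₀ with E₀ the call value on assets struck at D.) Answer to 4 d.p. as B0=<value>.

B0=216.5726

d₁ = [ln(V₀/D) + (r + σ²/2)T] / (σ√T)
   = [ln(380.1265/227.6870) + (0.0077 + 0.5·0.1953²)·4.0092] / (0.1953·√4.0092)
   = [0.512532 + 0.107330] / 0.391049 = 1.585128
d₂ = d₁ − σ√T = 1.585128 − 0.391049 = 1.194079
N(d₁) = 0.943531,  N(d₂) = 0.883777,  e^(−rT) = 0.969601
E₀ = V₀·N(d₁) − D·e^(−rT)·N(d₂)
   = 380.1265·0.943531 − 227.6870·0.969601·0.883777 = 163.553924
B₀ = V₀ − E₀ = 380.1265 − 163.553924 = 216.572576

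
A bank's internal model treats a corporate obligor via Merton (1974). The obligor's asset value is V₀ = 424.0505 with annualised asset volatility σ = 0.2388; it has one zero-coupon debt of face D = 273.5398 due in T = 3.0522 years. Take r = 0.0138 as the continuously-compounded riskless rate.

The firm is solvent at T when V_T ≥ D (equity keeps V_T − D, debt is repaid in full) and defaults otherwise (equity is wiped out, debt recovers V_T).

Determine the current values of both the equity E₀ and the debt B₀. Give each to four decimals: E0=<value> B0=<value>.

d₁ = [ln(V₀/D) + (r + σ²/2)T] / (σ√T)
   = [ln(424.0505/273.5398) + (0.0138 + 0.5·0.2388²)·3.0522] / (0.2388·√3.0522)
   = [0.438405 + 0.129147] / 0.417197 = 1.360395
d₂ = d₁ − σ√T = 1.360395 − 0.417197 = 0.943198
N(d₁) = 0.913148,  N(d₂) = 0.827210,  e^(−rT) = 0.958754
E₀ = V₀·N(d₁) − D·e^(−rT)·N(d₂)
   = 424.0505·0.913148 − 273.5398·0.958754·0.827210 = 170.278581
B₀ = V₀ − E₀ = 424.0505 − 170.278581 = 253.771919

E0=170.2786 B0=253.7719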